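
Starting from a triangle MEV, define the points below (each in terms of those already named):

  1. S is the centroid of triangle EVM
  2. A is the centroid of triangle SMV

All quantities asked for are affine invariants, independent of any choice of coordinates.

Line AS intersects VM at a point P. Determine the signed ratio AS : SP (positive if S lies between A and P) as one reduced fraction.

Set M = (0, 0), E = (1, 0), V = (0, 1); any affine frame gives the same invariant.
1. S is the centroid of triangle EVM ⇒ S = (1/3, 1/3)
2. A is the centroid of triangle SMV ⇒ A = (1/9, 4/9)
line AS meets VM at P = (0, 1/2)
S = A + t·(P−A) with t = -2, so AS:SP = -2:3

AS:SP = -2/3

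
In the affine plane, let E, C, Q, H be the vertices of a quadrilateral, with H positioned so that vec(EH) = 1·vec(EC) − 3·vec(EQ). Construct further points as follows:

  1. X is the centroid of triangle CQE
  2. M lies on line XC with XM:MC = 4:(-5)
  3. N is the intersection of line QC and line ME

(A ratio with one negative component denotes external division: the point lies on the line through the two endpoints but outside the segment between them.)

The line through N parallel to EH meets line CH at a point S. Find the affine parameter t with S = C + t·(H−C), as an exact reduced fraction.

t = -5/3

Set E = (0, 0), C = (1, 0), Q = (0, 1), H = (1, -3); any affine frame gives the same invariant.
1. X is the centroid of triangle CQE ⇒ X = (1/3, 1/3)
2. M lies on line XC with XM:MC = 4:(-5) ⇒ M = (-7/3, 5/3)
3. N is the intersection of line QC and line ME ⇒ N = (7/2, -5/2)
through N parallel to EH: direction (1, -3); meets CH at S = (1, 5)
S = C + t·(H−C) with t = -5/3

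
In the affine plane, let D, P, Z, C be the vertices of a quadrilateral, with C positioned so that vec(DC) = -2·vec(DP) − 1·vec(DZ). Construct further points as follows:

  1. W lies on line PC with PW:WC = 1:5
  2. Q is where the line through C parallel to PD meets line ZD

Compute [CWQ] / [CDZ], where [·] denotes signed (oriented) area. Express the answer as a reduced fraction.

[CWQ]:[CDZ] = -5/6

Set D = (0, 0), P = (1, 0), Z = (0, 1), C = (-2, -1); any affine frame gives the same invariant.
1. W lies on line PC with PW:WC = 1:5 ⇒ W = (1/2, -1/6)
2. Q is where the line through C parallel to PD meets line ZD ⇒ Q = (0, -1)
2·[CWQ] = -5/3, 2·[CDZ] = 2
[CWQ]:[CDZ] = -5/3:2 = -5/6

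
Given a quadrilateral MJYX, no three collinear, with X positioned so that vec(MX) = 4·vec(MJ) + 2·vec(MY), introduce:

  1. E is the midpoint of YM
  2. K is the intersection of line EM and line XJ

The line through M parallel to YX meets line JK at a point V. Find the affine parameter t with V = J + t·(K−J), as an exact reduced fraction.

t = -3/5

Assign M = (0, 0), J = (1, 0), Y = (0, 1), X = (4, 2) — the answer is frame-independent, so this choice is without loss of generality.
1. E is the midpoint of YM ⇒ E = (0, 1/2)
2. K is the intersection of line EM and line XJ ⇒ K = (0, -2/3)
through M parallel to YX: direction (4, 1); meets JK at V = (8/5, 2/5)
V = J + t·(K−J) with t = -3/5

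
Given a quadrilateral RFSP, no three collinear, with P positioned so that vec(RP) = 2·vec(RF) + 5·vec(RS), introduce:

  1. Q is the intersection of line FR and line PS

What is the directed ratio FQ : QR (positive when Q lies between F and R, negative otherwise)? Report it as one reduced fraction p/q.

FQ:QR = -3

Assign R = (0, 0), F = (1, 0), S = (0, 1), P = (2, 5) — the answer is frame-independent, so this choice is without loss of generality.
1. Q is the intersection of line FR and line PS ⇒ Q = (-1/2, 0)
Q = F + t·(R−F) with t = 3/2, so FQ:QR = t:(1−t) = 3/2:-1/2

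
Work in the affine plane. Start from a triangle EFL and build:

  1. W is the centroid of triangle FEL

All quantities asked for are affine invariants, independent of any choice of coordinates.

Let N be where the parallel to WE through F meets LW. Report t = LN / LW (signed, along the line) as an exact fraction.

Assign E = (0, 0), F = (1, 0), L = (0, 1) — the answer is frame-independent, so this choice is without loss of generality.
1. W is the centroid of triangle FEL ⇒ W = (1/3, 1/3)
through F parallel to WE: direction (-1/3, -1/3); meets LW at N = (2/3, -1/3)
N = L + t·(W−L) with t = 2

t = 2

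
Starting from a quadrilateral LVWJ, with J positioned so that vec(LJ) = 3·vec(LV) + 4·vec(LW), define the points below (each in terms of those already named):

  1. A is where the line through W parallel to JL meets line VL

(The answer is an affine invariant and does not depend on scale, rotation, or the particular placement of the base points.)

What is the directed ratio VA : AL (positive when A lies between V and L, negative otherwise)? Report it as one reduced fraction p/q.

Choose coordinates L = (0, 0), V = (1, 0), W = (0, 1), J = (3, 4).
1. A is where the line through W parallel to JL meets line VL ⇒ A = (-3/4, 0)
A = V + t·(L−V) with t = 7/4, so VA:AL = t:(1−t) = 7/4:-3/4

VA:AL = -7/3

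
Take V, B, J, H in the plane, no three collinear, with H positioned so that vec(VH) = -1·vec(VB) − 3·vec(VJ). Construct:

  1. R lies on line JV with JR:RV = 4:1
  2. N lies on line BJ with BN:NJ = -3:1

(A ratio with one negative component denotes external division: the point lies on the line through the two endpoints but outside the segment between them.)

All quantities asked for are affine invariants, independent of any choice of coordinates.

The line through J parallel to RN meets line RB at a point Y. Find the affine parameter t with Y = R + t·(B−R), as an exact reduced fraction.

t = 1/3

Choose coordinates V = (0, 0), B = (1, 0), J = (0, 1), H = (-1, -3).
1. R lies on line JV with JR:RV = 4:1 ⇒ R = (0, 1/5)
2. N lies on line BJ with BN:NJ = -3:1 ⇒ N = (-1/2, 3/2)
through J parallel to RN: direction (-1/2, 13/10); meets RB at Y = (1/3, 2/15)
Y = R + t·(B−R) with t = 1/3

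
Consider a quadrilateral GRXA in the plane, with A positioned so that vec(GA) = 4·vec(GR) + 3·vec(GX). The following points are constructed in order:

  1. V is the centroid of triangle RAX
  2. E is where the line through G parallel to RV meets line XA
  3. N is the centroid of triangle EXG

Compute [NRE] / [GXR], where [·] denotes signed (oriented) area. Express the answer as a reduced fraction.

[NRE]:[GXR] = -7/9

Work in coordinates with G = (0, 0), R = (1, 0), X = (0, 1), A = (4, 3).
1. V is the centroid of triangle RAX ⇒ V = (5/3, 4/3)
2. E is where the line through G parallel to RV meets line XA ⇒ E = (2/3, 4/3)
3. N is the centroid of triangle EXG ⇒ N = (2/9, 7/9)
2·[NRE] = 7/9, 2·[GXR] = -1
[NRE]:[GXR] = 7/9:-1 = -7/9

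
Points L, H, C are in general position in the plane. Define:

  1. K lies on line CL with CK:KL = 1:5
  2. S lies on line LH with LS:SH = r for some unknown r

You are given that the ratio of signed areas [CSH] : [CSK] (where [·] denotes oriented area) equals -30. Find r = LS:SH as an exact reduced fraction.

Choose coordinates L = (0, 0), H = (1, 0), C = (0, 1).
1. K lies on line CL with CK:KL = 1:5 ⇒ K = (0, 5/6)
2. With LS:SH = r, write λ = r/(r+1) so S = L + λ·(H−L); S is affine-linear in λ
Every point depending on S is an affine combination of S and λ-independent points, so each such coordinate is linear in λ; the λ² term in each signed area is a multiple of (H−L)×(H−L) = 0, so 2·[CSH] and 2·[CSK] are each linear in λ. Evaluating at λ=0 and λ=1:
  2·[CSH] = −λ + 1,   2·[CSK] = -1/6·λ
So [CSH]:[CSK] = (−λ + 1) / (-1/6·λ). Setting this equal to -30:
  −λ + 1 = -30·(-1/6·λ)  ⇒  λ = 1/6
Then r = λ/(1−λ) = (1/6)/(5/6) = 1/5. Check: with r = 1/5, S = (1/6, 0) and [CSH]:[CSK] = -30 as required.

r = 1/5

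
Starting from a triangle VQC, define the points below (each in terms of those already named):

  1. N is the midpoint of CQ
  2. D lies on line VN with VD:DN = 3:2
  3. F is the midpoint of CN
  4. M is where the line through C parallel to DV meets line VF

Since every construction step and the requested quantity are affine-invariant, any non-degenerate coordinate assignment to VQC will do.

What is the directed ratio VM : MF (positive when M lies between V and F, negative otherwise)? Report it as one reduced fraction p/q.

VM:MF = -2

Set V = (0, 0), Q = (1, 0), C = (0, 1); any affine frame gives the same invariant.
1. N is the midpoint of CQ ⇒ N = (1/2, 1/2)
2. D lies on line VN with VD:DN = 3:2 ⇒ D = (3/10, 3/10)
3. F is the midpoint of CN ⇒ F = (1/4, 3/4)
4. M is where the line through C parallel to DV meets line VF ⇒ M = (1/2, 3/2)
M = V + t·(F−V) with t = 2, so VM:MF = t:(1−t) = 2:-1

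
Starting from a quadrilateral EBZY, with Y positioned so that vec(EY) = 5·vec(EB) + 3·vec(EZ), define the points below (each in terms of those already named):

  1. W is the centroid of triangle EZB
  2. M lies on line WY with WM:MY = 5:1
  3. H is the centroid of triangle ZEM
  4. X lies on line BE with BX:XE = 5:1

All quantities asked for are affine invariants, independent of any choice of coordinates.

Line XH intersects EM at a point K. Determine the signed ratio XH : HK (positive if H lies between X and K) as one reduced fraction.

XH:HK = -99/76

Work in coordinates with E = (0, 0), B = (1, 0), Z = (0, 1), Y = (5, 3).
1. W is the centroid of triangle EZB ⇒ W = (1/3, 1/3)
2. M lies on line WY with WM:MY = 5:1 ⇒ M = (38/9, 23/9)
3. H is the centroid of triangle ZEM ⇒ H = (38/27, 32/27)
4. X lies on line BE with BX:XE = 5:1 ⇒ X = (1/6, 0)
line XH meets EM at K = (1216/2673, 736/2673)
H = X + t·(K−X) with t = 99/23, so XH:HK = 99/23:-76/23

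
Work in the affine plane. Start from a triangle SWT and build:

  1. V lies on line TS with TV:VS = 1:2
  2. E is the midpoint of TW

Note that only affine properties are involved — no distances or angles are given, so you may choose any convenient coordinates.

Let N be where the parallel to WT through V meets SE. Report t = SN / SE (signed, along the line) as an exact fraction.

t = 2/3

Work in coordinates with S = (0, 0), W = (1, 0), T = (0, 1).
1. V lies on line TS with TV:VS = 1:2 ⇒ V = (0, 2/3)
2. E is the midpoint of TW ⇒ E = (1/2, 1/2)
through V parallel to WT: direction (-1, 1); meets SE at N = (1/3, 1/3)
N = S + t·(E−S) with t = 2/3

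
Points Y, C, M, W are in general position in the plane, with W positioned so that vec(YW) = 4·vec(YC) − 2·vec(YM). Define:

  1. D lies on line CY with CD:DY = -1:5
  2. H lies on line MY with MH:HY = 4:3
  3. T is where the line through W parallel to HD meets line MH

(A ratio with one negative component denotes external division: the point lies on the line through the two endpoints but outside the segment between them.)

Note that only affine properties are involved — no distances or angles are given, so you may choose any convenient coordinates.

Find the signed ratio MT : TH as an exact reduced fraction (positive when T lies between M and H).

Choose coordinates Y = (0, 0), C = (1, 0), M = (0, 1), W = (4, -2).
1. D lies on line CY with CD:DY = -1:5 ⇒ D = (5/4, 0)
2. H lies on line MY with MH:HY = 4:3 ⇒ H = (0, 3/7)
3. T is where the line through W parallel to HD meets line MH ⇒ T = (0, -22/35)
T = M + t·(H−M) with t = 57/20, so MT:TH = t:(1−t) = 57/20:-37/20

MT:TH = -57/37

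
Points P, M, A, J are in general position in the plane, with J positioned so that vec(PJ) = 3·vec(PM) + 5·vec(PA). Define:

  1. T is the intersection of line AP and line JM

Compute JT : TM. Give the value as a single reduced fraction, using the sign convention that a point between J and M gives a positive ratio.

Choose coordinates P = (0, 0), M = (1, 0), A = (0, 1), J = (3, 5).
1. T is the intersection of line AP and line JM ⇒ T = (0, -5/2)
T = J + t·(M−J) with t = 3/2, so JT:TM = t:(1−t) = 3/2:-1/2

JT:TM = -3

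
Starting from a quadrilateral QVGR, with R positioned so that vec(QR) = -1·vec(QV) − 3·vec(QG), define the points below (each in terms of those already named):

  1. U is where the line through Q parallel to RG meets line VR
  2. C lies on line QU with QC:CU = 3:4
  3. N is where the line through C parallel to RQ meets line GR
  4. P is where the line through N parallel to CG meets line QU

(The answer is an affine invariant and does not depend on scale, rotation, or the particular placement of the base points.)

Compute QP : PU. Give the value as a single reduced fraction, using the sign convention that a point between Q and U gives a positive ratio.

Assign Q = (0, 0), V = (1, 0), G = (0, 1), R = (-1, -3) — the answer is frame-independent, so this choice is without loss of generality.
1. U is where the line through Q parallel to RG meets line VR ⇒ U = (-3/5, -12/5)
2. C lies on line QU with QC:CU = 3:4 ⇒ C = (-9/35, -36/35)
3. N is where the line through C parallel to RQ meets line GR ⇒ N = (-44/35, -141/35)
4. P is where the line through N parallel to CG meets line QU ⇒ P = (-53/35, -212/35)
P = Q + t·(U−Q) with t = 53/21, so QP:PU = t:(1−t) = 53/21:-32/21

QP:PU = -53/32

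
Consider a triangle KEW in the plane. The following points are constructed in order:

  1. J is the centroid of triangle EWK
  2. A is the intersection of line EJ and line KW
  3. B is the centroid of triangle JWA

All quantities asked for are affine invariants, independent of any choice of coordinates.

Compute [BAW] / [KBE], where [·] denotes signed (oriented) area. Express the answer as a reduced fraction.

Set K = (0, 0), E = (1, 0), W = (0, 1); any affine frame gives the same invariant.
1. J is the centroid of triangle EWK ⇒ J = (1/3, 1/3)
2. A is the intersection of line EJ and line KW ⇒ A = (0, 1/2)
3. B is the centroid of triangle JWA ⇒ B = (1/9, 11/18)
2·[BAW] = -1/18, 2·[KBE] = -11/18
[BAW]:[KBE] = -1/18:-11/18 = 1/11

[BAW]:[KBE] = 1/11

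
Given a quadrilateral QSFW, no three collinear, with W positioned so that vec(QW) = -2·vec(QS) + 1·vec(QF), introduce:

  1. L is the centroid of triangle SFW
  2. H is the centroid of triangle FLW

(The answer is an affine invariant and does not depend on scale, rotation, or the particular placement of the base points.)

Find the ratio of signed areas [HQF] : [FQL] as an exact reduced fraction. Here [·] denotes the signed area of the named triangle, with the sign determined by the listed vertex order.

[HQF]:[FQL] = -7/3

Work in coordinates with Q = (0, 0), S = (1, 0), F = (0, 1), W = (-2, 1).
1. L is the centroid of triangle SFW ⇒ L = (-1/3, 2/3)
2. H is the centroid of triangle FLW ⇒ H = (-7/9, 8/9)
2·[HQF] = 7/9, 2·[FQL] = -1/3
[HQF]:[FQL] = 7/9:-1/3 = -7/3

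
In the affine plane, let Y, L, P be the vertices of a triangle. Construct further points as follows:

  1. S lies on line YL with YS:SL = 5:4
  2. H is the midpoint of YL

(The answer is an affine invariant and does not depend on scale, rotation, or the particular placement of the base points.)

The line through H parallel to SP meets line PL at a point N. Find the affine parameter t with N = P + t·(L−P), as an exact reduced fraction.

Work in coordinates with Y = (0, 0), L = (1, 0), P = (0, 1).
1. S lies on line YL with YS:SL = 5:4 ⇒ S = (5/9, 0)
2. H is the midpoint of YL ⇒ H = (1/2, 0)
through H parallel to SP: direction (-5/9, 1); meets PL at N = (-1/8, 9/8)
N = P + t·(L−P) with t = -1/8

t = -1/8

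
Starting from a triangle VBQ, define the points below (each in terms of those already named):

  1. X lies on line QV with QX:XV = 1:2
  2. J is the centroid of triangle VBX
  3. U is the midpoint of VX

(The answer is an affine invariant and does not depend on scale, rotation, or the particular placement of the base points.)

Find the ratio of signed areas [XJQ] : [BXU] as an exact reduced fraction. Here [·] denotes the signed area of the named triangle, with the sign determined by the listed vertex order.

[XJQ]:[BXU] = 1/3

Set V = (0, 0), B = (1, 0), Q = (0, 1); any affine frame gives the same invariant.
1. X lies on line QV with QX:XV = 1:2 ⇒ X = (0, 2/3)
2. J is the centroid of triangle VBX ⇒ J = (1/3, 2/9)
3. U is the midpoint of VX ⇒ U = (0, 1/3)
2·[XJQ] = 1/9, 2·[BXU] = 1/3
[XJQ]:[BXU] = 1/9:1/3 = 1/3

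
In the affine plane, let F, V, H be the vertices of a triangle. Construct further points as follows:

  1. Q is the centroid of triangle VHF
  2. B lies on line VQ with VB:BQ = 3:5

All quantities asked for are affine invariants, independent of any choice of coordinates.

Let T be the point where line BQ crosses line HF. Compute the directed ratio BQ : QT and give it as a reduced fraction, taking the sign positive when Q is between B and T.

BQ:QT = 5/4

Set F = (0, 0), V = (1, 0), H = (0, 1); any affine frame gives the same invariant.
1. Q is the centroid of triangle VHF ⇒ Q = (1/3, 1/3)
2. B lies on line VQ with VB:BQ = 3:5 ⇒ B = (3/4, 1/8)
line BQ meets HF at T = (0, 1/2)
Q = B + t·(T−B) with t = 5/9, so BQ:QT = 5/9:4/9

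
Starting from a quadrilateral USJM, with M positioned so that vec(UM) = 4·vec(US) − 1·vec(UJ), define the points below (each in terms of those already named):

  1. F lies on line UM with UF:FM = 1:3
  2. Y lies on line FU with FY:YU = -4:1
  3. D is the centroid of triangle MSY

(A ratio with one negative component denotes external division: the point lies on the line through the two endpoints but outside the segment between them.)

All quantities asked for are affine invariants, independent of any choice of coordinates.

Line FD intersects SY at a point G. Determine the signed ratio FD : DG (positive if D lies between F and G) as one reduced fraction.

FD:DG = -1/13

Work in coordinates with U = (0, 0), S = (1, 0), J = (0, 1), M = (4, -1).
1. F lies on line UM with UF:FM = 1:3 ⇒ F = (1, -1/4)
2. Y lies on line FU with FY:YU = -4:1 ⇒ Y = (-1/3, 1/12)
3. D is the centroid of triangle MSY ⇒ D = (14/9, -11/36)
line FD meets SY at G = (-17/3, 5/12)
D = F + t·(G−F) with t = -1/12, so FD:DG = -1/12:13/12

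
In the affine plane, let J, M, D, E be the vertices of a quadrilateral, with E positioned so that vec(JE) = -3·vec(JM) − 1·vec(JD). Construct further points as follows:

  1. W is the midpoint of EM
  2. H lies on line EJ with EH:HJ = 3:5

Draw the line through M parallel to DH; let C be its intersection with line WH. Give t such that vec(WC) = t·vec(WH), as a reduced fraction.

t = -37/19

Set J = (0, 0), M = (1, 0), D = (0, 1), E = (-3, -1); any affine frame gives the same invariant.
1. W is the midpoint of EM ⇒ W = (-1, -1/2)
2. H lies on line EJ with EH:HJ = 3:5 ⇒ H = (-15/8, -5/8)
through M parallel to DH: direction (-15/8, -13/8); meets WH at C = (107/152, -39/152)
C = W + t·(H−W) with t = -37/19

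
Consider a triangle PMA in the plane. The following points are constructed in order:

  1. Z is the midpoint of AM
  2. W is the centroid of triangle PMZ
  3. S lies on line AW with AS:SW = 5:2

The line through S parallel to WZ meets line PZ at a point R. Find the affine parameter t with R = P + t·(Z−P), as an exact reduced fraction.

Work in coordinates with P = (0, 0), M = (1, 0), A = (0, 1).
1. Z is the midpoint of AM ⇒ Z = (1/2, 1/2)
2. W is the centroid of triangle PMZ ⇒ W = (1/2, 1/6)
3. S lies on line AW with AS:SW = 5:2 ⇒ S = (5/14, 17/42)
through S parallel to WZ: direction (0, 1/3); meets PZ at R = (5/14, 5/14)
R = P + t·(Z−P) with t = 5/7

t = 5/7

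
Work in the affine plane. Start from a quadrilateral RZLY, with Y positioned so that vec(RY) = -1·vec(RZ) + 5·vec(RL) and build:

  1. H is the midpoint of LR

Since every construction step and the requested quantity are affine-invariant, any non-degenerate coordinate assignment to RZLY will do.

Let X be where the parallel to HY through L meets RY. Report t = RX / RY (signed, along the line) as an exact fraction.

Work in coordinates with R = (0, 0), Z = (1, 0), L = (0, 1), Y = (-1, 5).
1. H is the midpoint of LR ⇒ H = (0, 1/2)
through L parallel to HY: direction (-1, 9/2); meets RY at X = (-2, 10)
X = R + t·(Y−R) with t = 2

t = 2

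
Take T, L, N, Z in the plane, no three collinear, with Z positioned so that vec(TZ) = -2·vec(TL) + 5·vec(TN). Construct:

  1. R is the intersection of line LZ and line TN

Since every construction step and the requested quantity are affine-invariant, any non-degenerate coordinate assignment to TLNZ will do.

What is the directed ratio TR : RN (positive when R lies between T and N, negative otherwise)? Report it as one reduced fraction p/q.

Assign T = (0, 0), L = (1, 0), N = (0, 1), Z = (-2, 5) — the answer is frame-independent, so this choice is without loss of generality.
1. R is the intersection of line LZ and line TN ⇒ R = (0, 5/3)
R = T + t·(N−T) with t = 5/3, so TR:RN = t:(1−t) = 5/3:-2/3

TR:RN = -5/2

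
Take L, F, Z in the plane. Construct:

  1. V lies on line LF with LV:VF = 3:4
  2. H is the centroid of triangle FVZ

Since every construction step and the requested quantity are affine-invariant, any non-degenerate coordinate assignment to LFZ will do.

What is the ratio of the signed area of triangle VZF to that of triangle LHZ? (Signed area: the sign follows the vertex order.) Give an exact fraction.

[VZF]:[LHZ] = -6/5

Assign L = (0, 0), F = (1, 0), Z = (0, 1) — the answer is frame-independent, so this choice is without loss of generality.
1. V lies on line LF with LV:VF = 3:4 ⇒ V = (3/7, 0)
2. H is the centroid of triangle FVZ ⇒ H = (10/21, 1/3)
2·[VZF] = -4/7, 2·[LHZ] = 10/21
[VZF]:[LHZ] = -4/7:10/21 = -6/5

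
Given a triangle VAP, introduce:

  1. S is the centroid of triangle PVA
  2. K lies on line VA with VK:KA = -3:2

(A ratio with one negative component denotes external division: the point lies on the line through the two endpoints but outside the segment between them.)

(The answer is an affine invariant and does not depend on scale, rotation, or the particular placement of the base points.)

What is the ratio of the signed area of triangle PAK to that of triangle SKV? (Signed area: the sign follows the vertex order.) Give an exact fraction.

[PAK]:[SKV] = -2

Choose coordinates V = (0, 0), A = (1, 0), P = (0, 1).
1. S is the centroid of triangle PVA ⇒ S = (1/3, 1/3)
2. K lies on line VA with VK:KA = -3:2 ⇒ K = (3, 0)
2·[PAK] = 2, 2·[SKV] = -1
[PAK]:[SKV] = 2:-1 = -2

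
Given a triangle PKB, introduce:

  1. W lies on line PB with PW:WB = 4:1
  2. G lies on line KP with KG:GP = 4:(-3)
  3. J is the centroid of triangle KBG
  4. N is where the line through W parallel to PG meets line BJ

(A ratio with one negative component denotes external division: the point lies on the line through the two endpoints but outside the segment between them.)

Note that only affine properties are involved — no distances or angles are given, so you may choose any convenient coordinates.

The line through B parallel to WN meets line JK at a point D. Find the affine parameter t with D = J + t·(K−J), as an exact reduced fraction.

t = -2

Choose coordinates P = (0, 0), K = (1, 0), B = (0, 1).
1. W lies on line PB with PW:WB = 4:1 ⇒ W = (0, 4/5)
2. G lies on line KP with KG:GP = 4:(-3) ⇒ G = (-3, 0)
3. J is the centroid of triangle KBG ⇒ J = (-2/3, 1/3)
4. N is where the line through W parallel to PG meets line BJ ⇒ N = (-1/5, 4/5)
through B parallel to WN: direction (-1/5, 0); meets JK at D = (-4, 1)
D = J + t·(K−J) with t = -2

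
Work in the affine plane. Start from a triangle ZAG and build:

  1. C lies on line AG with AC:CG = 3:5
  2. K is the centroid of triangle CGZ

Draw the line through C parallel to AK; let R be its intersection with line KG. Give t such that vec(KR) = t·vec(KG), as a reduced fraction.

t = 3/8

Assign Z = (0, 0), A = (1, 0), G = (0, 1) — the answer is frame-independent, so this choice is without loss of generality.
1. C lies on line AG with AC:CG = 3:5 ⇒ C = (5/8, 3/8)
2. K is the centroid of triangle CGZ ⇒ K = (5/24, 11/24)
through C parallel to AK: direction (-19/24, 11/24); meets KG at R = (25/192, 127/192)
R = K + t·(G−K) with t = 3/8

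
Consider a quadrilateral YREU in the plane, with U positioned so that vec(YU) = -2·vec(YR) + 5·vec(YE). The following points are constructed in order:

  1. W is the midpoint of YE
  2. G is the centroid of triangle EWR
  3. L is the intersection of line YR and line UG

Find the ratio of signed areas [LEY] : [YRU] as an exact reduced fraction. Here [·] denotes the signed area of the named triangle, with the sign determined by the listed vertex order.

Set Y = (0, 0), R = (1, 0), E = (0, 1), U = (-2, 5); any affine frame gives the same invariant.
1. W is the midpoint of YE ⇒ W = (0, 1/2)
2. G is the centroid of triangle EWR ⇒ G = (1/3, 1/2)
3. L is the intersection of line YR and line UG ⇒ L = (16/27, 0)
2·[LEY] = 16/27, 2·[YRU] = 5
[LEY]:[YRU] = 16/27:5 = 16/135

[LEY]:[YRU] = 16/135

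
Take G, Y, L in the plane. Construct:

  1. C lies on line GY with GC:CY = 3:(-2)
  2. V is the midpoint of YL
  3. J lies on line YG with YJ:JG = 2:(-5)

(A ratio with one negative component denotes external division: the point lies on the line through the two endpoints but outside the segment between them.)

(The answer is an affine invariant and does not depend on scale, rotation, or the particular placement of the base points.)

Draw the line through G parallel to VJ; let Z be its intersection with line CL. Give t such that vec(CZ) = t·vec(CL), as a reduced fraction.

Work in coordinates with G = (0, 0), Y = (1, 0), L = (0, 1).
1. C lies on line GY with GC:CY = 3:(-2) ⇒ C = (3, 0)
2. V is the midpoint of YL ⇒ V = (1/2, 1/2)
3. J lies on line YG with YJ:JG = 2:(-5) ⇒ J = (5/3, 0)
through G parallel to VJ: direction (7/6, -1/2); meets CL at Z = (-21/2, 9/2)
Z = C + t·(L−C) with t = 9/2

t = 9/2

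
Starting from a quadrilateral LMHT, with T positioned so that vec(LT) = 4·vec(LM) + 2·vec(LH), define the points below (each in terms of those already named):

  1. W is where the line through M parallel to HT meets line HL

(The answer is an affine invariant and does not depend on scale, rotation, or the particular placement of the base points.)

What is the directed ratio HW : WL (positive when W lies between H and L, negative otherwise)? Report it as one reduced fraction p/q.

Assign L = (0, 0), M = (1, 0), H = (0, 1), T = (4, 2) — the answer is frame-independent, so this choice is without loss of generality.
1. W is where the line through M parallel to HT meets line HL ⇒ W = (0, -1/4)
W = H + t·(L−H) with t = 5/4, so HW:WL = t:(1−t) = 5/4:-1/4

HW:WL = -5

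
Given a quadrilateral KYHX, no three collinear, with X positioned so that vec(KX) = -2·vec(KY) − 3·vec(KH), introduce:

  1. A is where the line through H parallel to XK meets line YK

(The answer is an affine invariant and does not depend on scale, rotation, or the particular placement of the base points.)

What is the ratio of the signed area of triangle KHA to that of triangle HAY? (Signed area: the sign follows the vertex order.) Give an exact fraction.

Choose coordinates K = (0, 0), Y = (1, 0), H = (0, 1), X = (-2, -3).
1. A is where the line through H parallel to XK meets line YK ⇒ A = (-2/3, 0)
2·[KHA] = 2/3, 2·[HAY] = 5/3
[KHA]:[HAY] = 2/3:5/3 = 2/5

[KHA]:[HAY] = 2/5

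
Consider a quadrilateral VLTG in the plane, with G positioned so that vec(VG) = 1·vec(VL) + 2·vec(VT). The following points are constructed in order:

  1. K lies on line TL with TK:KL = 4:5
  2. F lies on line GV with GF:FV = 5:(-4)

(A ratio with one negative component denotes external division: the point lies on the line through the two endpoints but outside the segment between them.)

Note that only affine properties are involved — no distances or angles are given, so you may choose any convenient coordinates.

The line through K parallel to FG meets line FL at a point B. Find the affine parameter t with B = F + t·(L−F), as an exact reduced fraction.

Work in coordinates with V = (0, 0), L = (1, 0), T = (0, 1), G = (1, 2).
1. K lies on line TL with TK:KL = 4:5 ⇒ K = (4/9, 5/9)
2. F lies on line GV with GF:FV = 5:(-4) ⇒ F = (-4, -8)
through K parallel to FG: direction (5, 10); meets FL at B = (-19/6, -20/3)
B = F + t·(L−F) with t = 1/6

t = 1/6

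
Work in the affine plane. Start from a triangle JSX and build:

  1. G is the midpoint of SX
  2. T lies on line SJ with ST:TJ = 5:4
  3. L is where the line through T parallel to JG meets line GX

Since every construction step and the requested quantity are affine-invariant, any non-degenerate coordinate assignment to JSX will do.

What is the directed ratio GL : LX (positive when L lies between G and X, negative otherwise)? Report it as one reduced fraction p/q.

Assign J = (0, 0), S = (1, 0), X = (0, 1) — the answer is frame-independent, so this choice is without loss of generality.
1. G is the midpoint of SX ⇒ G = (1/2, 1/2)
2. T lies on line SJ with ST:TJ = 5:4 ⇒ T = (4/9, 0)
3. L is where the line through T parallel to JG meets line GX ⇒ L = (13/18, 5/18)
L = G + t·(X−G) with t = -4/9, so GL:LX = t:(1−t) = -4/9:13/9

GL:LX = -4/13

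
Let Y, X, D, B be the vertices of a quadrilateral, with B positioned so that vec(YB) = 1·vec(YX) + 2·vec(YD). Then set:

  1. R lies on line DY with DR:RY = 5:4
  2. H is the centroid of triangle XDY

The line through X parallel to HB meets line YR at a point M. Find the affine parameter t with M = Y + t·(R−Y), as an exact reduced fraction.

Choose coordinates Y = (0, 0), X = (1, 0), D = (0, 1), B = (1, 2).
1. R lies on line DY with DR:RY = 5:4 ⇒ R = (0, 4/9)
2. H is the centroid of triangle XDY ⇒ H = (1/3, 1/3)
through X parallel to HB: direction (2/3, 5/3); meets YR at M = (0, -5/2)
M = Y + t·(R−Y) with t = -45/8

t = -45/8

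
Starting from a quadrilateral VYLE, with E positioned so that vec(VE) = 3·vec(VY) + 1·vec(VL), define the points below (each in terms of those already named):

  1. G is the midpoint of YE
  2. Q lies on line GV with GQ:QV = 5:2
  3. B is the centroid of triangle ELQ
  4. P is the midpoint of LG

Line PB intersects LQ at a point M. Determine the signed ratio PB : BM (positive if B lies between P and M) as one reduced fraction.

Choose coordinates V = (0, 0), Y = (1, 0), L = (0, 1), E = (3, 1).
1. G is the midpoint of YE ⇒ G = (2, 1/2)
2. Q lies on line GV with GQ:QV = 5:2 ⇒ Q = (4/7, 1/7)
3. B is the centroid of triangle ELQ ⇒ B = (25/21, 5/7)
4. P is the midpoint of LG ⇒ P = (1, 3/4)
line PB meets LQ at M = (1/21, 13/14)
B = P + t·(M−P) with t = -1/5, so PB:BM = -1/5:6/5

PB:BM = -1/6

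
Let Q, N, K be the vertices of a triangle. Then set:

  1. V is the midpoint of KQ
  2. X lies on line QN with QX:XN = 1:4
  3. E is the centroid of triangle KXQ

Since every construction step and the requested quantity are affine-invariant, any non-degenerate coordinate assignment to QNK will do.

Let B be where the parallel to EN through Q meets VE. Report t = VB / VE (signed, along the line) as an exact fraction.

Assign Q = (0, 0), N = (1, 0), K = (0, 1) — the answer is frame-independent, so this choice is without loss of generality.
1. V is the midpoint of KQ ⇒ V = (0, 1/2)
2. X lies on line QN with QX:XN = 1:4 ⇒ X = (1/5, 0)
3. E is the centroid of triangle KXQ ⇒ E = (1/15, 1/3)
through Q parallel to EN: direction (14/15, -1/3); meets VE at B = (7/30, -1/12)
B = V + t·(E−V) with t = 7/2

t = 7/2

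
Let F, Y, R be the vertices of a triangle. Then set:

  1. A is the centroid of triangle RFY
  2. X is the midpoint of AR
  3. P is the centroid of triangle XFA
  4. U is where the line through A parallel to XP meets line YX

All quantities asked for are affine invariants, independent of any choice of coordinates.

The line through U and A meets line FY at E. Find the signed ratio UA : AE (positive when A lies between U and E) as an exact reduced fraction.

Set F = (0, 0), Y = (1, 0), R = (0, 1); any affine frame gives the same invariant.
1. A is the centroid of triangle RFY ⇒ A = (1/3, 1/3)
2. X is the midpoint of AR ⇒ X = (1/6, 2/3)
3. P is the centroid of triangle XFA ⇒ P = (1/6, 1/3)
4. U is where the line through A parallel to XP meets line YX ⇒ U = (1/3, 8/15)
line UA meets FY at E = (1/3, 0)
A = U + t·(E−U) with t = 3/8, so UA:AE = 3/8:5/8

UA:AE = 3/5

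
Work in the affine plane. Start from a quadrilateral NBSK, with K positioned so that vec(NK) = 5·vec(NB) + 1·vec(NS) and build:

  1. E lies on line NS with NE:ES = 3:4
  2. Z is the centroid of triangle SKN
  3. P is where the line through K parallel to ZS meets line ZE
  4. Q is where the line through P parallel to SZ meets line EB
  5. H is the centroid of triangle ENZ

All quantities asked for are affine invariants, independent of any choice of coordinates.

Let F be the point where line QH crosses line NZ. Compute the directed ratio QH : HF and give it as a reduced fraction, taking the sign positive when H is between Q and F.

Set N = (0, 0), B = (1, 0), S = (0, 1), K = (5, 1); any affine frame gives the same invariant.
1. E lies on line NS with NE:ES = 3:4 ⇒ E = (0, 3/7)
2. Z is the centroid of triangle SKN ⇒ Z = (5/3, 2/3)
3. P is where the line through K parallel to ZS meets line ZE ⇒ P = (55/12, 13/12)
4. Q is where the line through P parallel to SZ meets line EB ⇒ Q = (-55/8, 27/8)
5. H is the centroid of triangle ENZ ⇒ H = (5/9, 23/63)
line QH meets NZ at F = (442/603, 884/3015)
H = Q + t·(F−Q) with t = 335/343, so QH:HF = 335/343:8/343

QH:HF = 335/8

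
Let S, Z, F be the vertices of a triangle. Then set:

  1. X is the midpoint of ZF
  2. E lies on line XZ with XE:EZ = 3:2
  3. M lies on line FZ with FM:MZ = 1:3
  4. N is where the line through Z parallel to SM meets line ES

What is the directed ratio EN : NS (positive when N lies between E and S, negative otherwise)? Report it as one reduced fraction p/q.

Choose coordinates S = (0, 0), Z = (1, 0), F = (0, 1).
1. X is the midpoint of ZF ⇒ X = (1/2, 1/2)
2. E lies on line XZ with XE:EZ = 3:2 ⇒ E = (4/5, 1/5)
3. M lies on line FZ with FM:MZ = 1:3 ⇒ M = (1/4, 3/4)
4. N is where the line through Z parallel to SM meets line ES ⇒ N = (12/11, 3/11)
N = E + t·(S−E) with t = -4/11, so EN:NS = t:(1−t) = -4/11:15/11

EN:NS = -4/15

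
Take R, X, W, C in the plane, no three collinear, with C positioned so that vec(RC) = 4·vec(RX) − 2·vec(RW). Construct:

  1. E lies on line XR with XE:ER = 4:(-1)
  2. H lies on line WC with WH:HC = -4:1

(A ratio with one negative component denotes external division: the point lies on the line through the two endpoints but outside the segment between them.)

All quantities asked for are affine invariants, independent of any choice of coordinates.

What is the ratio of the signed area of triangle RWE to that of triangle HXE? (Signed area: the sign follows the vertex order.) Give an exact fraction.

[RWE]:[HXE] = 1/12

Assign R = (0, 0), X = (1, 0), W = (0, 1), C = (4, -2) — the answer is frame-independent, so this choice is without loss of generality.
1. E lies on line XR with XE:ER = 4:(-1) ⇒ E = (-1/3, 0)
2. H lies on line WC with WH:HC = -4:1 ⇒ H = (16/3, -3)
2·[RWE] = 1/3, 2·[HXE] = 4
[RWE]:[HXE] = 1/3:4 = 1/12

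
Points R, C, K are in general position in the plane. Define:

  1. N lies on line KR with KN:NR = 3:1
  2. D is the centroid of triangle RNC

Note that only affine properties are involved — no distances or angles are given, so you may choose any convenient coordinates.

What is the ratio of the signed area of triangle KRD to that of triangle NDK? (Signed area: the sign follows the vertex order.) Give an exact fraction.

Choose coordinates R = (0, 0), C = (1, 0), K = (0, 1).
1. N lies on line KR with KN:NR = 3:1 ⇒ N = (0, 1/4)
2. D is the centroid of triangle RNC ⇒ D = (1/3, 1/12)
2·[KRD] = 1/3, 2·[NDK] = 1/4
[KRD]:[NDK] = 1/3:1/4 = 4/3

[KRD]:[NDK] = 4/3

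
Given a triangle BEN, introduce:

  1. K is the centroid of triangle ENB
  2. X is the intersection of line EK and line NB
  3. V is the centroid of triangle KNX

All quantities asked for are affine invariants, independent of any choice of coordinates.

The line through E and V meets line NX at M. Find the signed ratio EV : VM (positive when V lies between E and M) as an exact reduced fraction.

Choose coordinates B = (0, 0), E = (1, 0), N = (0, 1).
1. K is the centroid of triangle ENB ⇒ K = (1/3, 1/3)
2. X is the intersection of line EK and line NB ⇒ X = (0, 1/2)
3. V is the centroid of triangle KNX ⇒ V = (1/9, 11/18)
line EV meets NX at M = (0, 11/16)
V = E + t·(M−E) with t = 8/9, so EV:VM = 8/9:1/9

EV:VM = 8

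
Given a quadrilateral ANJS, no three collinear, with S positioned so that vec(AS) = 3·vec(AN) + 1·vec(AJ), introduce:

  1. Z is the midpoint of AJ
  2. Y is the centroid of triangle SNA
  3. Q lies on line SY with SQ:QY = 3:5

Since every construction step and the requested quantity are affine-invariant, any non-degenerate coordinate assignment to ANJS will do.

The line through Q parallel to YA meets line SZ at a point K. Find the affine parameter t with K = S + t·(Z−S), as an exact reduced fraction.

t = -3/8

Set A = (0, 0), N = (1, 0), J = (0, 1), S = (3, 1); any affine frame gives the same invariant.
1. Z is the midpoint of AJ ⇒ Z = (0, 1/2)
2. Y is the centroid of triangle SNA ⇒ Y = (4/3, 1/3)
3. Q lies on line SY with SQ:QY = 3:5 ⇒ Q = (19/8, 3/4)
through Q parallel to YA: direction (-4/3, -1/3); meets SZ at K = (33/8, 19/16)
K = S + t·(Z−S) with t = -3/8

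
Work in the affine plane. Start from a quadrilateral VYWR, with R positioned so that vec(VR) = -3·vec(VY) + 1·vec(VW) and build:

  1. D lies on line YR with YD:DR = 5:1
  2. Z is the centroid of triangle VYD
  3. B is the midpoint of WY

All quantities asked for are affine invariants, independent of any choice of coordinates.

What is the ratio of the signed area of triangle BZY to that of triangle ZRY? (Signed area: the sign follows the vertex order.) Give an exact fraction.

[BZY]:[ZRY] = -7/4

Set V = (0, 0), Y = (1, 0), W = (0, 1), R = (-3, 1); any affine frame gives the same invariant.
1. D lies on line YR with YD:DR = 5:1 ⇒ D = (-7/3, 5/6)
2. Z is the centroid of triangle VYD ⇒ Z = (-4/9, 5/18)
3. B is the midpoint of WY ⇒ B = (1/2, 1/2)
2·[BZY] = 7/12, 2·[ZRY] = -1/3
[BZY]:[ZRY] = 7/12:-1/3 = -7/4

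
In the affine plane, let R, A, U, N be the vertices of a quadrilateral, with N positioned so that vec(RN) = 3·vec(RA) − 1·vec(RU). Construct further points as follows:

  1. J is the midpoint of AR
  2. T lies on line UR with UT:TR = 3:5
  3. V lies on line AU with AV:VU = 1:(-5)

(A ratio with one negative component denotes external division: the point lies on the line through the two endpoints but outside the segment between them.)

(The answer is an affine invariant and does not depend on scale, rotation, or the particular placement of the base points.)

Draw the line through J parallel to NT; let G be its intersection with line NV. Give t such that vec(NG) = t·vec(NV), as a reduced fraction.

t = 34/19

Assign R = (0, 0), A = (1, 0), U = (0, 1), N = (3, -1) — the answer is frame-independent, so this choice is without loss of generality.
1. J is the midpoint of AR ⇒ J = (1/2, 0)
2. T lies on line UR with UT:TR = 3:5 ⇒ T = (0, 5/8)
3. V lies on line AU with AV:VU = 1:(-5) ⇒ V = (5/4, -1/4)
through J parallel to NT: direction (-3, 13/8); meets NV at G = (-5/38, 13/38)
G = N + t·(V−N) with t = 34/19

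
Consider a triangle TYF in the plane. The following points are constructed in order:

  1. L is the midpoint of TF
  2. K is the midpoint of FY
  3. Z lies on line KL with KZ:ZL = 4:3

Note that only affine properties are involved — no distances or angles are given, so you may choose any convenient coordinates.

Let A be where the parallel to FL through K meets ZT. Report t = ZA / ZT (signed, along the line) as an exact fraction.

t = -4/3

Choose coordinates T = (0, 0), Y = (1, 0), F = (0, 1).
1. L is the midpoint of TF ⇒ L = (0, 1/2)
2. K is the midpoint of FY ⇒ K = (1/2, 1/2)
3. Z lies on line KL with KZ:ZL = 4:3 ⇒ Z = (3/14, 1/2)
through K parallel to FL: direction (0, -1/2); meets ZT at A = (1/2, 7/6)
A = Z + t·(T−Z) with t = -4/3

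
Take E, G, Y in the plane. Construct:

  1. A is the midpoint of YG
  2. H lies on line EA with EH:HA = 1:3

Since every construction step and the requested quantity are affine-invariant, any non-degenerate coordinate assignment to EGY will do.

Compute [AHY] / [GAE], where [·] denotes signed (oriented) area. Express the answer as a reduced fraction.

Work in coordinates with E = (0, 0), G = (1, 0), Y = (0, 1).
1. A is the midpoint of YG ⇒ A = (1/2, 1/2)
2. H lies on line EA with EH:HA = 1:3 ⇒ H = (1/8, 1/8)
2·[AHY] = -3/8, 2·[GAE] = 1/2
[AHY]:[GAE] = -3/8:1/2 = -3/4

[AHY]:[GAE] = -3/4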